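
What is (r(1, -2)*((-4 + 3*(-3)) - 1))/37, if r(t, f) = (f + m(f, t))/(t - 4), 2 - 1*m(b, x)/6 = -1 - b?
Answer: 56/111 ≈ 0.50450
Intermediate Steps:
m(b, x) = 18 + 6*b (m(b, x) = 12 - 6*(-1 - b) = 12 + (6 + 6*b) = 18 + 6*b)
r(t, f) = (18 + 7*f)/(-4 + t) (r(t, f) = (f + (18 + 6*f))/(t - 4) = (18 + 7*f)/(-4 + t))
(r(1, -2)*((-4 + 3*(-3)) - 1))/37 = (((18 + 7*(-2))/(-4 + 1))*((-4 + 3*(-3)) - 1))/37 = (((18 - 14)/(-3))*((-4 - 9) - 1))*(1/37) = ((-⅓*4)*(-13 - 1))*(1/37) = -4/3*(-14)*(1/37) = (56/3)*(1/37) = 56/111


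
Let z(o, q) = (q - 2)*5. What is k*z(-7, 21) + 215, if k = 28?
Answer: 2875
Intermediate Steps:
z(o, q) = -10 + 5*q (z(o, q) = (-2 + q)*5 = -10 + 5*q)
k*z(-7, 21) + 215 = 28*(-10 + 5*21) + 215 = 28*(-10 + 105) + 215 = 28*95 + 215 = 2660 + 215 = 2875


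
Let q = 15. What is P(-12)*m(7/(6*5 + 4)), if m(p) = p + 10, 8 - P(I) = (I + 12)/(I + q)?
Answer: 1388/17 ≈ 81.647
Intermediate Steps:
P(I) = 8 - (12 + I)/(15 + I) (P(I) = 8 - (I + 12)/(I + 15) = 8 - (12 + I)/(15 + I))
m(p) = 10 + p
P(-12)*m(7/(6*5 + 4)) = ((108 + 7*(-12))/(15 - 12))*(10 + 7/(6*5 + 4)) = ((108 - 84)/3)*(10 + 7/(30 + 4)) = ((⅓)*24)*(10 + 7/34) = 8*(10 + 7*(1/34)) = 8*(10 + 7/34) = 8*(347/34) = 1388/17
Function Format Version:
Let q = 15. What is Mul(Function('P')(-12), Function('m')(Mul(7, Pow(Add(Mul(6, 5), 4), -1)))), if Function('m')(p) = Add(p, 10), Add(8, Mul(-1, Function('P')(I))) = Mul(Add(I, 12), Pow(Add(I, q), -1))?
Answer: Rational(1388, 17) ≈ 81.647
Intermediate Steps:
Function('P')(I) = Add(8, Mul(-1, Pow(Add(15, I), -1), Add(12, I))) (Function('P')(I) = Add(8, Mul(-1, Mul(Add(I, 12), Pow(Add(I, 15), -1)))) = Add(8, Mul(-1, Mul(Add(12, I), Pow(Add(15, I), -1)))) = Add(8, Mul(-1, Mul(Pow(Add(15, I), -1), Add(12, I)))) = Add(8, Mul(-1, Pow(Add(15, I), -1), Add(12, I))))
Function('m')(p) = Add(10, p)
Mul(Function('P')(-12), Function('m')(Mul(7, Pow(Add(Mul(6, 5), 4), -1)))) = Mul(Mul(Pow(Add(15, -12), -1), Add(108, Mul(7, -12))), Add(10, Mul(7, Pow(Add(Mul(6, 5), 4), -1)))) = Mul(Mul(Pow(3, -1), Add(108, -84)), Add(10, Mul(7, Pow(Add(30, 4), -1)))) = Mul(Mul(Rational(1, 3), 24), Add(10, Mul(7, Pow(34, -1)))) = Mul(8, Add(10, Mul(7, Rational(1, 34)))) = Mul(8, Add(10, Rational(7, 34))) = Mul(8, Rational(347, 34)) = Rational(1388, 17)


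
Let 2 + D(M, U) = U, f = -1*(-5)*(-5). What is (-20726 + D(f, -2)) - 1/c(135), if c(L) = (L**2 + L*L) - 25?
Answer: -755090251/36425 ≈ -20730.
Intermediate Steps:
c(L) = -25 + 2*L**2 (c(L) = (L**2 + L**2) - 25 = 2*L**2 - 25 = -25 + 2*L**2)
f = -25 (f = 5*(-5) = -25)
D(M, U) = -2 + U
(-20726 + D(f, -2)) - 1/c(135) = (-20726 + (-2 - 2)) - 1/(-25 + 2*135**2) = (-20726 - 4) - 1/(-25 + 2*18225) = -20730 - 1/(-25 + 36450) = -20730 - 1/36425 = -755090251/36425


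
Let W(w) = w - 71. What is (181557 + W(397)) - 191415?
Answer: -9532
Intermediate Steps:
W(w) = -71 + w
(181557 + W(397)) - 191415 = (181557 + (-71 + 397)) - 191415 = (181557 + 326) - 191415 = 181883 - 191415 = -9532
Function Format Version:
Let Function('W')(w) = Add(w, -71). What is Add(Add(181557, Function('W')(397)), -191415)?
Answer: -9532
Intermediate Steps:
Function('W')(w) = Add(-71, w)
Add(Add(181557, Function('W')(397)), -191415) = Add(Add(181557, Add(-71, 397)), -191415) = Add(Add(181557, 326), -191415) = Add(181883, -191415) = -9532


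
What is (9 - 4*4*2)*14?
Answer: -322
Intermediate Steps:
(9 - 4*4*2)*14 = (9 - 16*2)*14 = (9 - 32)*14 = -23*14 = -322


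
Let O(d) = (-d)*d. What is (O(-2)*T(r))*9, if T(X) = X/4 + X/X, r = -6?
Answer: 18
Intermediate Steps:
O(d) = -d²
T(X) = 1 + X/4 (T(X) = X*(¼) + 1 = X/4 + 1 = 1 + X/4)
(O(-2)*T(r))*9 = ((-1*(-2)²)*(1 + (¼)*(-6)))*9 = ((-1*4)*(1 - 3/2))*9 = -4*(-½)*9 = 2*9 = 18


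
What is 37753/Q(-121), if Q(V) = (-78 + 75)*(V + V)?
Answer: 37753/726 ≈ 52.001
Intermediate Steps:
Q(V) = -6*V
37753/Q(-121) = 37753/((-6*(-121))) = 37753/726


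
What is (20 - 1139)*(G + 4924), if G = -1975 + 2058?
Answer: -5602833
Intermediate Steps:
G = 83
(20 - 1139)*(G + 4924) = (20 - 1139)*(83 + 4924) = -1119*5007 = -5602833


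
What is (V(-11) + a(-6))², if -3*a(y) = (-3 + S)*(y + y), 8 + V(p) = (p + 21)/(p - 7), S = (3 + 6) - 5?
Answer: 1681/81 ≈ 20.753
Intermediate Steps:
S = 4 (S = 9 - 5 = 4)
V(p) = -8 + (21 + p)/(-7 + p) (V(p) = -8 + (p + 21)/(p - 7) = -8 + (21 + p)/(-7 + p))
a(y) = -2*y/3 (a(y) = -(-3 + 4)*(y + y)/3 = -2*y/3)
(V(-11) + a(-6))² = (7*(11 - 1*(-11))/(-7 - 11) - ⅔*(-6))² = (7*(11 + 11)/(-18) + 4)² = (7*(-1/18)*22 + 4)² = (-77/9 + 4)² = (-41/9)² = 1681/81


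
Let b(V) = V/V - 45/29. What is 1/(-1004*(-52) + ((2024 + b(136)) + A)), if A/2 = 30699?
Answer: 29/3353254 ≈ 8.6483e-6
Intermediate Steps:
b(V) = -16/29 (b(V) = 1 - 45*1/29 = 1 - 45/29 = -16/29)
A = 61398 (A = 2*30699 = 61398)
1/(-1004*(-52) + ((2024 + b(136)) + A)) = 1/(-1004*(-52) + ((2024 - 16/29) + 61398)) = 1/(52208 + (58680/29 + 61398)) = 1/(52208 + 1839222/29) = 1/(3353254/29) = 29/3353254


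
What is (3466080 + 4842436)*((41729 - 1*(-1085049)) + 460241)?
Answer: 13185772753804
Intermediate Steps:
(3466080 + 4842436)*((41729 - 1*(-1085049)) + 460241) = 8308516*((41729 + 1085049) + 460241) = 8308516*(1126778 + 460241) = 8308516*1587019 = 13185772753804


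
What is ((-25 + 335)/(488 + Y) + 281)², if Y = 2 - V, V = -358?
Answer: 14232251401/179776 ≈ 79167.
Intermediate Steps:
Y = 360 (Y = 2 - 1*(-358) = 2 + 358 = 360)
((-25 + 335)/(488 + Y) + 281)² = ((-25 + 335)/(488 + 360) + 281)² = (310/848 + 281)² = (310*(1/848) + 281)² = (155/424 + 281)² = (119299/424)² = 14232251401/179776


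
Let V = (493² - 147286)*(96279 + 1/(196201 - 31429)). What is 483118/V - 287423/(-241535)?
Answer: 2970544299203681243/2496177498458368835 ≈ 1.1900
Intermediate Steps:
V = 506397405860269/54924 (V = (243049 - 147286)*(96279 + 1/164772) = 95763*(96279 + 1/164772) = 95763*(15864083389/164772) = 506397405860269/54924 ≈ 9.2200e+9)
483118/V - 287423/(-241535) = 483118/(506397405860269/54924) - 287423/(-241535) = 483118*(54924/506397405860269) - 287423*(-1/241535) = 26534773032/506397405860269 + 287423/241535 = 2970544299203681243/2496177498458368835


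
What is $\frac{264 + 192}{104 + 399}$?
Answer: $\frac{456}{503} \approx 0.90656$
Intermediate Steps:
$\frac{264 + 192}{104 + 399} = \frac{456}{503}$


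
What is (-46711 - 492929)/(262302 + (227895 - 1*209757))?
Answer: -1499/779 ≈ -1.9243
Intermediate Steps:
(-46711 - 492929)/(262302 + (227895 - 1*209757)) = -539640/(262302 + (227895 - 209757)) = -539640/(262302 + 18138) = -539640/280440 = -539640*1/280440 = -1499/779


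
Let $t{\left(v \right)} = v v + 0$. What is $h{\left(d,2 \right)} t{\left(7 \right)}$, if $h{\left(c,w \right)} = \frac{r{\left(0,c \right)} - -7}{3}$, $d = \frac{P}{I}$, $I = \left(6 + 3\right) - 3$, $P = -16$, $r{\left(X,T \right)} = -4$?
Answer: $49$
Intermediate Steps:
$I = 6$ ($I = 9 - 3 = 6$)
$d = - \frac{8}{3}$ ($d = - \frac{16}{6} = \left(-16\right) \frac{1}{6} = - \frac{8}{3} \approx -2.6667$)
$h{\left(c,w \right)} = 1$ ($h{\left(c,w \right)} = \frac{-4 - -7}{3} = \left(-4 + 7\right) \frac{1}{3} = 3 \cdot \frac{1}{3} = 1$)
$t{\left(v \right)} = v^{2}$ ($t{\left(v \right)} = v^{2} + 0 = v^{2}$)
$h{\left(d,2 \right)} t{\left(7 \right)} = 1 \cdot 7^{2} = 1 \cdot 49 = 49$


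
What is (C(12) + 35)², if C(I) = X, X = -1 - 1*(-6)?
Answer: 1600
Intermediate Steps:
X = 5 (X = -1 + 6 = 5)
C(I) = 5
(C(12) + 35)² = (5 + 35)² = 40² = 1600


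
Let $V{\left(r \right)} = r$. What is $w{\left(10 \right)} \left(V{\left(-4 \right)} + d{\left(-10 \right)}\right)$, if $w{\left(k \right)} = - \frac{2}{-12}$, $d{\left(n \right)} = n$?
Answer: $- \frac{7}{3} \approx -2.3333$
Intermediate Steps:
$w{\left(k \right)} = \frac{1}{6}$ ($w{\left(k \right)} = \left(-2\right) \left(- \frac{1}{12}\right) = \frac{1}{6}$)
$w{\left(10 \right)} \left(V{\left(-4 \right)} + d{\left(-10 \right)}\right) = \frac{-4 - 10}{6} = \frac{1}{6} \left(-14\right) = - \frac{7}{3}$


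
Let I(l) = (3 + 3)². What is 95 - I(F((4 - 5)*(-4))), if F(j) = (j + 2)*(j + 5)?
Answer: 59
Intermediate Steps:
F(j) = (2 + j)*(5 + j)
I(l) = 36 (I(l) = 6² = 36)
95 - I(F((4 - 5)*(-4))) = 95 - 1*36 = 95 - 36 = 59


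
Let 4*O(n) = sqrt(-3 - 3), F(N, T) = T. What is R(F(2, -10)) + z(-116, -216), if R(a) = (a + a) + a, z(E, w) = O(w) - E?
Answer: 86 + I*sqrt(6)/4 ≈ 86.0 + 0.61237*I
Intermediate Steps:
O(n) = I*sqrt(6)/4 (O(n) = sqrt(-3 - 3)/4 = sqrt(-6)/4 = (I*sqrt(6))/4 = I*sqrt(6)/4)
z(E, w) = -E + I*sqrt(6)/4 (z(E, w) = I*sqrt(6)/4 - E = -E + I*sqrt(6)/4)
R(a) = 3*a (R(a) = 2*a + a = 3*a)
R(F(2, -10)) + z(-116, -216) = 3*(-10) + (-1*(-116) + I*sqrt(6)/4) = -30 + (116 + I*sqrt(6)/4) = 86 + I*sqrt(6)/4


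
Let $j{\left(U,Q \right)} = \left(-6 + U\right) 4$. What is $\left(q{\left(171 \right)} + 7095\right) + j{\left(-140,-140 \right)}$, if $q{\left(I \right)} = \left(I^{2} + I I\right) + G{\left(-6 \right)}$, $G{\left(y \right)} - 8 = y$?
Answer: $64995$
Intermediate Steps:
$j{\left(U,Q \right)} = -24 + 4 U$
$G{\left(y \right)} = 8 + y$
$q{\left(I \right)} = 2 + 2 I^{2}$ ($q{\left(I \right)} = \left(I^{2} + I I\right) + \left(8 - 6\right) = \left(I^{2} + I^{2}\right) + 2 = 2 I^{2} + 2 = 2 + 2 I^{2}$)
$\left(q{\left(171 \right)} + 7095\right) + j{\left(-140,-140 \right)} = \left(\left(2 + 2 \cdot 171^{2}\right) + 7095\right) + \left(-24 + 4 \left(-140\right)\right) = \left(\left(2 + 2 \cdot 29241\right) + 7095\right) - 584 = \left(\left(2 + 58482\right) + 7095\right) - 584 = \left(58484 + 7095\right) - 584 = 65579 - 584 = 64995$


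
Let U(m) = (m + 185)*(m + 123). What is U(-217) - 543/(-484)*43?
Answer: 1479221/484 ≈ 3056.2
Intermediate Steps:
U(m) = (123 + m)*(185 + m) (U(m) = (185 + m)*(123 + m) = (123 + m)*(185 + m))
U(-217) - 543/(-484)*43 = (22755 + (-217)² + 308*(-217)) - 543/(-484)*43 = (22755 + 47089 - 66836) - 543*(-1/484)*43 = 3008 - (-543)*43/484 = 3008 - 1*(-23349/484) = 3008 + 23349/484 = 1479221/484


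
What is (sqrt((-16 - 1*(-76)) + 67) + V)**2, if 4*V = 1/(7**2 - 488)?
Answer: 391609073/3083536 - sqrt(127)/878 ≈ 126.99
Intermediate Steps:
V = -1/1756 (V = 1/(4*(7**2 - 488)) = 1/(4*(49 - 488)) = (1/4)/(-439) = (1/4)*(-1/439) = -1/1756 ≈ -0.00056948)
(sqrt((-16 - 1*(-76)) + 67) + V)**2 = (sqrt((-16 - 1*(-76)) + 67) - 1/1756)**2 = (sqrt((-16 + 76) + 67) - 1/1756)**2 = (sqrt(60 + 67) - 1/1756)**2 = (sqrt(127) - 1/1756)**2 = (-1/1756 + sqrt(127))**2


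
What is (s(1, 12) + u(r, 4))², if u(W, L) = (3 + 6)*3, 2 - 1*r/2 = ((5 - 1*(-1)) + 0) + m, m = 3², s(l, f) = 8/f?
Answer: 6889/9 ≈ 765.44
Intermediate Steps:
m = 9
r = -26 (r = 4 - 2*(((5 - 1*(-1)) + 0) + 9) = 4 - 2*(((5 + 1) + 0) + 9) = 4 - 2*((6 + 0) + 9) = 4 - 2*(6 + 9) = 4 - 2*15 = 4 - 30 = -26)
u(W, L) = 27 (u(W, L) = 9*3 = 27)
(s(1, 12) + u(r, 4))² = (8/12 + 27)² = (8*(1/12) + 27)² = (⅔ + 27)² = (83/3)² = 6889/9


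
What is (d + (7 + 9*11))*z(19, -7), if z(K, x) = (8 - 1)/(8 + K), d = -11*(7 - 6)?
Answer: 665/27 ≈ 24.630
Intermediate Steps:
d = -11 (d = -11*1 = -11)
z(K, x) = 7/(8 + K)
(d + (7 + 9*11))*z(19, -7) = (-11 + (7 + 9*11))*(7/(8 + 19)) = (-11 + (7 + 99))*(7/27) = (-11 + 106)*(7*(1/27)) = 95*(7/27) = 665/27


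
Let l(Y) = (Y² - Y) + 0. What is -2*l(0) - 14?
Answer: -14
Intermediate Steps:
l(Y) = Y² - Y
-2*l(0) - 14 = -0*(-1 + 0) - 14 = -0*(-1) - 14 = -2*0 - 14 = 0 - 14 = -14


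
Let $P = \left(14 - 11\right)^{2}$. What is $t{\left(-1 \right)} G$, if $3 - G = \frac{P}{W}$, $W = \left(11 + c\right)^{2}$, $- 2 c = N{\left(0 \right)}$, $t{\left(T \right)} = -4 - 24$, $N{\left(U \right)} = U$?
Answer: $- \frac{9912}{121} \approx -81.917$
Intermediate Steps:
$t{\left(T \right)} = -28$ ($t{\left(T \right)} = -4 - 24 = -28$)
$c = 0$ ($c = \left(- \frac{1}{2}\right) 0 = 0$)
$P = 9$ ($P = 3^{2} = 9$)
$W = 121$ ($W = \left(11 + 0\right)^{2} = 11^{2} = 121$)
$G = \frac{354}{121}$ ($G = 3 - \frac{9}{121} = \frac{354}{121} \approx 2.9256$)
$t{\left(-1 \right)} G = \left(-28\right) \frac{354}{121} = - \frac{9912}{121}$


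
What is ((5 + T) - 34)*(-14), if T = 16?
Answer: 182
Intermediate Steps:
((5 + T) - 34)*(-14) = ((5 + 16) - 34)*(-14) = (21 - 34)*(-14) = -13*(-14) = 182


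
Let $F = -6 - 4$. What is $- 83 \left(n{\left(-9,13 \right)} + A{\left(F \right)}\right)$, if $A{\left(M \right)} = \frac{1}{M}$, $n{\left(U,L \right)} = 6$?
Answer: $- \frac{4897}{10} \approx -489.7$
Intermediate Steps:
$F = -10$ ($F = -6 - 4 = -10$)
$- 83 \left(n{\left(-9,13 \right)} + A{\left(F \right)}\right) = - 83 \left(6 + \frac{1}{-10}\right) = - 83 \left(6 - \frac{1}{10}\right) = \left(-83\right) \frac{59}{10} = - \frac{4897}{10}$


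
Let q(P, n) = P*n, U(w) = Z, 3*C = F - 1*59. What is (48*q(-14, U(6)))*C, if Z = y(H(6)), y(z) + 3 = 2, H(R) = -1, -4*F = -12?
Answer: -12544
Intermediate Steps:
F = 3 (F = -1/4*(-12) = 3)
y(z) = -1 (y(z) = -3 + 2 = -1)
C = -56/3 (C = (3 - 1*59)/3 = (3 - 59)/3 = (1/3)*(-56) = -56/3 ≈ -18.667)
Z = -1
U(w) = -1
(48*q(-14, U(6)))*C = (48*(-14*(-1)))*(-56/3) = (48*14)*(-56/3) = 672*(-56/3) = -12544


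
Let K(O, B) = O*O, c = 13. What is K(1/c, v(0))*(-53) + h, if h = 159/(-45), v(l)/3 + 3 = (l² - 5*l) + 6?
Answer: -9752/2535 ≈ -3.8469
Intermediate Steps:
v(l) = 9 - 15*l + 3*l² (v(l) = -9 + 3*((l² - 5*l) + 6) = -9 + 3*(6 + l² - 5*l) = -9 + (18 - 15*l + 3*l²) = 9 - 15*l + 3*l²)
h = -53/15 (h = 159*(-1/45) = -53/15 ≈ -3.5333)
K(O, B) = O²
K(1/c, v(0))*(-53) + h = (1/13)²*(-53) - 53/15 = (1/169)*(-53) - 53/15 = -53/169 - 53/15 = -9752/2535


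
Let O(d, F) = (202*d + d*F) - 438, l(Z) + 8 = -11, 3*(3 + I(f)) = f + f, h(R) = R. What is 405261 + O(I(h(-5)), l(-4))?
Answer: 403664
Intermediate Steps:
I(f) = -3 + 2*f/3 (I(f) = -3 + (f + f)/3 = -3 + (2*f)/3 = -3 + 2*f/3)
l(Z) = -19 (l(Z) = -8 - 11 = -19)
O(d, F) = -438 + 202*d + F*d (O(d, F) = (202*d + F*d) - 438 = -438 + 202*d + F*d)
405261 + O(I(h(-5)), l(-4)) = 405261 + (-438 + 202*(-3 + (⅔)*(-5)) - 19*(-3 + (⅔)*(-5))) = 405261 + (-438 + 202*(-3 - 10/3) - 19*(-3 - 10/3)) = 405261 + (-438 + 202*(-19/3) - 19*(-19/3)) = 405261 + (-438 - 3838/3 + 361/3) = 405261 - 1597 = 403664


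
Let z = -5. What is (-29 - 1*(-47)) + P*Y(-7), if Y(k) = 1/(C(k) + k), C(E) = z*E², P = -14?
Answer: 325/18 ≈ 18.056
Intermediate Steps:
C(E) = -5*E²
Y(k) = 1/(k - 5*k²) (Y(k) = 1/(-5*k² + k) = 1/(k - 5*k²))
(-29 - 1*(-47)) + P*Y(-7) = (-29 - 1*(-47)) - (-14)/((-7)*(-1 + 5*(-7))) = (-29 + 47) - (-14)*(-1)/(7*(-1 - 35)) = 18 - (-14)*(-1)/(7*(-36)) = 18 - (-14)*(-1)*(-1)/(7*36) = 18 - 14*(-1/252) = 18 + 1/18 = 325/18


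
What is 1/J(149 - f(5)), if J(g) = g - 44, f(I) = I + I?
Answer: 1/95 ≈ 0.010526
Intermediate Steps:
f(I) = 2*I
J(g) = -44 + g
1/J(149 - f(5)) = 1/(-44 + (149 - 2*5)) = 1/(-44 + (149 - 1*10)) = 1/(-44 + (149 - 10)) = 1/(-44 + 139) = 1/95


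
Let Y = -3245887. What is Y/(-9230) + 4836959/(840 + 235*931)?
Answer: 151504612789/405427750 ≈ 373.69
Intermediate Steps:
Y/(-9230) + 4836959/(840 + 235*931) = -3245887/(-9230) + 4836959/(840 + 235*931) = -3245887*(-1/9230) + 4836959/(840 + 218785) = 3245887/9230 + 4836959/219625 = 151504612789/405427750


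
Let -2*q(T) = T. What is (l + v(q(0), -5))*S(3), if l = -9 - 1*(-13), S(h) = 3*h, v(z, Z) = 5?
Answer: 81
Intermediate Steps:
q(T) = -T/2
l = 4 (l = -9 + 13 = 4)
(l + v(q(0), -5))*S(3) = (4 + 5)*(3*3) = 9*9 = 81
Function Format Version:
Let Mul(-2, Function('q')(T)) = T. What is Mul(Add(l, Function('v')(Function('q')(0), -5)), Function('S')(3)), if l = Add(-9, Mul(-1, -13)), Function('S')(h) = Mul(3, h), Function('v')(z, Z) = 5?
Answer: 81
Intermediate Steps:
Function('q')(T) = Mul(Rational(-1, 2), T)
l = 4 (l = Add(-9, 13) = 4)
Mul(Add(l, Function('v')(Function('q')(0), -5)), Function('S')(3)) = Mul(Add(4, 5), Mul(3, 3)) = Mul(9, 9) = 81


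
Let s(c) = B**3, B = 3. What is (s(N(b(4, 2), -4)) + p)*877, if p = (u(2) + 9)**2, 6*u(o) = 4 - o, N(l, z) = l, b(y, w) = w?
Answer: 900679/9 ≈ 1.0008e+5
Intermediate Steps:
u(o) = 2/3 - o/6 (u(o) = (4 - o)/6 = 2/3 - o/6)
p = 784/9 (p = ((2/3 - 1/6*2) + 9)**2 = ((2/3 - 1/3) + 9)**2 = (1/3 + 9)**2 = (28/3)**2 = 784/9 ≈ 87.111)
s(c) = 27 (s(c) = 3**3 = 27)
(s(N(b(4, 2), -4)) + p)*877 = (27 + 784/9)*877 = (1027/9)*877 = 900679/9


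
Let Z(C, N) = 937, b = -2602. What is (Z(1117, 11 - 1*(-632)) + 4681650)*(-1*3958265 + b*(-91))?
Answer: -17426167916521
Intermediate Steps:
(Z(1117, 11 - 1*(-632)) + 4681650)*(-1*3958265 + b*(-91)) = (937 + 4681650)*(-1*3958265 - 2602*(-91)) = 4682587*(-3958265 + 236782) = 4682587*(-3721483) = -17426167916521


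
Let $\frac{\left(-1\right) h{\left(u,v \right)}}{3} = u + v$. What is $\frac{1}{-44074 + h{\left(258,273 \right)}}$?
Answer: $- \frac{1}{45667} \approx -2.1898 \cdot 10^{-5}$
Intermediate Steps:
$h{\left(u,v \right)} = - 3 u - 3 v$ ($h{\left(u,v \right)} = - 3 \left(u + v\right) = - 3 u - 3 v$)
$\frac{1}{-44074 + h{\left(258,273 \right)}} = \frac{1}{-44074 - 1593} = \frac{1}{-45667} = - \frac{1}{45667}$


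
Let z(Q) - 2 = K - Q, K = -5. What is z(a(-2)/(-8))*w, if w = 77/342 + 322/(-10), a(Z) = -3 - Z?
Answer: 273385/2736 ≈ 99.921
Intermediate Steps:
z(Q) = -3 - Q (z(Q) = 2 + (-5 - Q) = -3 - Q)
w = -54677/1710 (w = 77*(1/342) + 322*(-⅒) = 77/342 - 161/5 = -54677/1710 ≈ -31.975)
z(a(-2)/(-8))*w = (-3 - (-3 - 1*(-2))/(-8))*(-54677/1710) = (-3 - (-3 + 2)*(-1)/8)*(-54677/1710) = (-3 - (-1)*(-1)/8)*(-54677/1710) = (-3 - 1*⅛)*(-54677/1710) = (-3 - ⅛)*(-54677/1710) = -25/8*(-54677/1710) = 273385/2736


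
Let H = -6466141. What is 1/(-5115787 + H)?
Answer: -1/11581928 ≈ -8.6341e-8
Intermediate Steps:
1/(-5115787 + H) = 1/(-5115787 - 6466141) = 1/(-11581928) = -1/11581928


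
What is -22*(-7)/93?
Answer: 154/93 ≈ 1.6559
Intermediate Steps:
-22*(-7)/93 = 154*(1/93) = 154/93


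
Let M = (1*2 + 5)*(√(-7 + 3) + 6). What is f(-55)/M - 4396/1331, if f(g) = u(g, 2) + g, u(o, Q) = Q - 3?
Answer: -29966/6655 + 2*I/5 ≈ -4.5028 + 0.4*I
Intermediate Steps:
u(o, Q) = -3 + Q
f(g) = -1 + g (f(g) = (-3 + 2) + g = -1 + g)
M = 42 + 14*I (M = (2 + 5)*(√(-4) + 6) = 7*(2*I + 6) = 7*(6 + 2*I) = 42 + 14*I ≈ 42.0 + 14.0*I)
f(-55)/M - 4396/1331 = (-1 - 55)/(42 + 14*I) - 4396/1331 = -(42 - 14*I)/35 - 4396*1/1331 = -(42 - 14*I)/35 - 4396/1331 = -4396/1331 - (42 - 14*I)/35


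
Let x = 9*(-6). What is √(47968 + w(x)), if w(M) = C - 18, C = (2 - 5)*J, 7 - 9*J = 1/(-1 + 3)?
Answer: √1726122/6 ≈ 218.97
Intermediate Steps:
x = -54
J = 13/18 (J = 7/9 - 1/(9*(-1 + 3)) = 7/9 - ⅑/2 = 7/9 - ⅑*½ = 7/9 - 1/18 = 13/18 ≈ 0.72222)
C = -13/6 (C = (2 - 5)*(13/18) = -3*13/18 = -13/6 ≈ -2.1667)
w(M) = -121/6 (w(M) = -13/6 - 18 = -121/6)
√(47968 + w(x)) = √(47968 - 121/6) = √(287687/6) = √1726122/6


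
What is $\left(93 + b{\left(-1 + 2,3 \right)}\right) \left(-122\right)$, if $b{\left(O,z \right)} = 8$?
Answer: $-12322$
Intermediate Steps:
$\left(93 + b{\left(-1 + 2,3 \right)}\right) \left(-122\right) = \left(93 + 8\right) \left(-122\right) = 101 \left(-122\right) = -12322$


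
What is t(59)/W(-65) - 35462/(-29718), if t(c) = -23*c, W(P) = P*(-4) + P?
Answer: -428362/74295 ≈ -5.7657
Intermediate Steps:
W(P) = -3*P (W(P) = -4*P + P = -3*P)
t(59)/W(-65) - 35462/(-29718) = (-23*59)/((-3*(-65))) - 35462/(-29718) = -1357/195 - 35462*(-1/29718) = -1357*1/195 + 17731/14859 = -1357/195 + 17731/14859 = -428362/74295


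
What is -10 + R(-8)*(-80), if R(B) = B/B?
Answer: -90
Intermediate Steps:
R(B) = 1
-10 + R(-8)*(-80) = -10 + 1*(-80) = -10 - 80 = -90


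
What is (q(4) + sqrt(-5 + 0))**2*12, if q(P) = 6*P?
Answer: 6852 + 576*I*sqrt(5) ≈ 6852.0 + 1288.0*I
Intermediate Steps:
(q(4) + sqrt(-5 + 0))**2*12 = (6*4 + sqrt(-5 + 0))**2*12 = (24 + sqrt(-5))**2*12 = (24 + I*sqrt(5))**2*12 = 12*(24 + I*sqrt(5))**2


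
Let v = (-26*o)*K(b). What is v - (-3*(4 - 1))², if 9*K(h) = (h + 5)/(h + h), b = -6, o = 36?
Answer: -269/3 ≈ -89.667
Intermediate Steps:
K(h) = (5 + h)/(18*h) (K(h) = ((h + 5)/(h + h))/9 = ((5 + h)/((2*h)))/9 = ((5 + h)*(1/(2*h)))/9 = ((5 + h)/(2*h))/9 = (5 + h)/(18*h))
v = -26/3 (v = (-26*36)*((1/18)*(5 - 6)/(-6)) = -52*(-1)*(-1)/6 = -936*1/108 = -26/3 ≈ -8.6667)
v - (-3*(4 - 1))² = -26/3 - (-3*(4 - 1))² = -26/3 - (-3*3)² = -26/3 - 1*(-9)² = -26/3 - 1*81 = -26/3 - 81 = -269/3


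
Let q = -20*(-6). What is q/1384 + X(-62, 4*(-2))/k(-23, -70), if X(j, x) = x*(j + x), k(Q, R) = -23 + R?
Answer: -95485/16089 ≈ -5.9348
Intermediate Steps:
q = 120
q/1384 + X(-62, 4*(-2))/k(-23, -70) = 120/1384 + ((4*(-2))*(-62 + 4*(-2)))/(-23 - 70) = 120*(1/1384) - 8*(-62 - 8)/(-93) = 15/173 - 8*(-70)*(-1/93) = 15/173 + 560*(-1/93) = 15/173 - 560/93 = -95485/16089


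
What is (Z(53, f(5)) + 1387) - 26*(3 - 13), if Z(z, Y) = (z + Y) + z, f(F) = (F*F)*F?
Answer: 1878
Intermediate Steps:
f(F) = F³ (f(F) = F²*F = F³)
Z(z, Y) = Y + 2*z (Z(z, Y) = (Y + z) + z = Y + 2*z)
(Z(53, f(5)) + 1387) - 26*(3 - 13) = ((5³ + 2*53) + 1387) - 26*(3 - 13) = ((125 + 106) + 1387) - 26*(-10) = (231 + 1387) + 260 = 1618 + 260 = 1878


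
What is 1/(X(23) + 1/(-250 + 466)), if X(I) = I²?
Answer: 216/114265 ≈ 0.0018903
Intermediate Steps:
1/(X(23) + 1/(-250 + 466)) = 1/(23² + 1/(-250 + 466)) = 1/(529 + 1/216) = 1/(114265/216) = 216/114265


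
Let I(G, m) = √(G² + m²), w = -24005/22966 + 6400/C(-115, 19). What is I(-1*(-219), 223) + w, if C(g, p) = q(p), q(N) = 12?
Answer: 36673585/68898 + √97690 ≈ 844.84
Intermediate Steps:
C(g, p) = 12
w = 36673585/68898 (w = -24005/22966 + 6400/12 = -24005*1/22966 + 6400*(1/12) = -24005/22966 + 1600/3 = 36673585/68898 ≈ 532.29)
I(-1*(-219), 223) + w = √((-1*(-219))² + 223²) + 36673585/68898 = √(219² + 49729) + 36673585/68898 = √(47961 + 49729) + 36673585/68898 = √97690 + 36673585/68898 = 36673585/68898 + √97690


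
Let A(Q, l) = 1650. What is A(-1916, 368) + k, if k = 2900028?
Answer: 2901678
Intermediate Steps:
A(-1916, 368) + k = 1650 + 2900028 = 2901678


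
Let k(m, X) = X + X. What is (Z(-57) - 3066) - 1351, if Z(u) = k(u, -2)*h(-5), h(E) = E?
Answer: -4397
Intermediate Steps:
k(m, X) = 2*X
Z(u) = 20 (Z(u) = (2*(-2))*(-5) = -4*(-5) = 20)
(Z(-57) - 3066) - 1351 = (20 - 3066) - 1351 = -3046 - 1351 = -4397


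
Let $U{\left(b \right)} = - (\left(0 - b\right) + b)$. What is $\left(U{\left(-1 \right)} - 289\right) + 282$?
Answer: $-7$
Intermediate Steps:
$U{\left(b \right)} = 0$ ($U{\left(b \right)} = - (- b + b) = \left(-1\right) 0 = 0$)
$\left(U{\left(-1 \right)} - 289\right) + 282 = \left(0 - 289\right) + 282 = -289 + 282 = -7$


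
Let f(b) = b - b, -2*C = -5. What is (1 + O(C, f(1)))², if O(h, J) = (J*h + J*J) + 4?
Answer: 25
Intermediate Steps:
C = 5/2 (C = -½*(-5) = 5/2 ≈ 2.5000)
f(b) = 0
O(h, J) = 4 + J² + J*h (O(h, J) = (J*h + J²) + 4 = (J² + J*h) + 4 = 4 + J² + J*h)
(1 + O(C, f(1)))² = (1 + (4 + 0² + 0*(5/2)))² = (1 + (4 + 0 + 0))² = (1 + 4)² = 5² = 25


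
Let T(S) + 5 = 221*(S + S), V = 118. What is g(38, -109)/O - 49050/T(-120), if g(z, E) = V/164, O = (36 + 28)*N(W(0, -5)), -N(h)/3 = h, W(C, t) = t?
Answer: 772869131/835140480 ≈ 0.92544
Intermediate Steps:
N(h) = -3*h
O = 960 (O = (36 + 28)*(-3*(-5)) = 64*15 = 960)
T(S) = -5 + 442*S (T(S) = -5 + 221*(S + S) = -5 + 221*(2*S) = -5 + 442*S)
g(z, E) = 59/82 (g(z, E) = 118/164 = 118*(1/164) = 59/82)
g(38, -109)/O - 49050/T(-120) = (59/82)/960 - 49050/(-5 + 442*(-120)) = (59/82)*(1/960) - 49050/(-5 - 53040) = 59/78720 - 49050/(-53045) = 59/78720 - 49050*(-1/53045) = 59/78720 + 9810/10609 = 772869131/835140480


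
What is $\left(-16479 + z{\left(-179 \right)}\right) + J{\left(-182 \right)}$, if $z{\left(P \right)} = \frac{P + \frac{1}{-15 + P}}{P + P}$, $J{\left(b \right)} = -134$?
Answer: $- \frac{1153771349}{69452} \approx -16613.0$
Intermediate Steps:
$z{\left(P \right)} = \frac{P + \frac{1}{-15 + P}}{2 P}$
$\left(-16479 + z{\left(-179 \right)}\right) + J{\left(-182 \right)} = \left(-16479 + \frac{1 + \left(-179\right)^{2} - -2685}{2 \left(-179\right) \left(-15 - 179\right)}\right) - 134 = \left(-16479 + \frac{1}{2} \left(- \frac{1}{179}\right) \frac{1}{-194} \left(1 + 32041 + 2685\right)\right) - 134 = \left(-16479 + \frac{1}{2} \left(- \frac{1}{179}\right) \left(- \frac{1}{194}\right) 34727\right) - 134 = \left(-16479 + \frac{34727}{69452}\right) - 134 = - \frac{1144464781}{69452} - 134 = - \frac{1153771349}{69452}$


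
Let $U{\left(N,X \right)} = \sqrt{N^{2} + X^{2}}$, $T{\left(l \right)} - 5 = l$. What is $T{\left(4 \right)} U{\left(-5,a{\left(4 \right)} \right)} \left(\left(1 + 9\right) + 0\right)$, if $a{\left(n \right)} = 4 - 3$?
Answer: $90 \sqrt{26} \approx 458.91$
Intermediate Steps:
$T{\left(l \right)} = 5 + l$
$a{\left(n \right)} = 1$
$T{\left(4 \right)} U{\left(-5,a{\left(4 \right)} \right)} \left(\left(1 + 9\right) + 0\right) = \left(5 + 4\right) \sqrt{\left(-5\right)^{2} + 1^{2}} \left(\left(1 + 9\right) + 0\right) = 9 \sqrt{25 + 1} \left(10 + 0\right) = 9 \sqrt{26} \cdot 10 = 90 \sqrt{26}$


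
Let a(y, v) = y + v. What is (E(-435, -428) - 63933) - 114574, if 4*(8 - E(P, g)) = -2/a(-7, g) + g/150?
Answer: -388233776/2175 ≈ -1.7850e+5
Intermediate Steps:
a(y, v) = v + y
E(P, g) = 8 + 1/(2*(-7 + g)) - g/600 (E(P, g) = 8 - (-2/(g - 7) + g/150)/4 = 8 - (-2/(-7 + g) + g*(1/150))/4 = 8 - (-2/(-7 + g) + g/150)/4 = 8 + (1/(2*(-7 + g)) - g/600) = 8 + 1/(2*(-7 + g)) - g/600)
(E(-435, -428) - 63933) - 114574 = ((300 + (-7 - 428)*(4800 - 1*(-428)))/(600*(-7 - 428)) - 63933) - 114574 = ((1/600)*(300 - 435*(4800 + 428))/(-435) - 63933) - 114574 = ((1/600)*(-1/435)*(300 - 435*5228) - 63933) - 114574 = ((1/600)*(-1/435)*(300 - 2274180) - 63933) - 114574 = ((1/600)*(-1/435)*(-2273880) - 63933) - 114574 = (18949/2175 - 63933) - 114574 = -139035326/2175 - 114574 = -388233776/2175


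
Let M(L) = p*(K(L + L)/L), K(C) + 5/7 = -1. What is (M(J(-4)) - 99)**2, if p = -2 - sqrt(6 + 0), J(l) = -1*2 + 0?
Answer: 497241/49 + 8460*sqrt(6)/49 ≈ 10571.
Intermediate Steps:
K(C) = -12/7 (K(C) = -5/7 - 1 = -12/7)
J(l) = -2 (J(l) = -2 + 0 = -2)
p = -2 - sqrt(6) ≈ -4.4495
M(L) = -12*(-2 - sqrt(6))/(7*L) (M(L) = (-2 - sqrt(6))*(-12/(7*L)) = -12*(-2 - sqrt(6))/(7*L))
(M(J(-4)) - 99)**2 = ((12/7)*(2 + sqrt(6))/(-2) - 99)**2 = ((12/7)*(-1/2)*(2 + sqrt(6)) - 99)**2 = ((-12/7 - 6*sqrt(6)/7) - 99)**2 = (-705/7 - 6*sqrt(6)/7)**2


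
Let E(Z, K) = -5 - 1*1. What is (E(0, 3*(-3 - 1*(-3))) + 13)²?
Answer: 49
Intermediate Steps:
E(Z, K) = -6 (E(Z, K) = -5 - 1 = -6)
(E(0, 3*(-3 - 1*(-3))) + 13)² = (-6 + 13)² = 7² = 49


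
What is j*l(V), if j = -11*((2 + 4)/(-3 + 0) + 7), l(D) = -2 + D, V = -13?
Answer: 825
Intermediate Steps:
j = -55 (j = -11*(6/(-3) + 7) = -11*(6*(-⅓) + 7) = -11*(-2 + 7) = -11*5 = -55)
j*l(V) = -55*(-2 - 13) = -55*(-15) = 825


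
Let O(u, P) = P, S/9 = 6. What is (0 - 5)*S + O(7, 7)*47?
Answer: 59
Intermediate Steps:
S = 54 (S = 9*6 = 54)
(0 - 5)*S + O(7, 7)*47 = (0 - 5)*54 + 7*47 = -5*54 + 329 = -270 + 329 = 59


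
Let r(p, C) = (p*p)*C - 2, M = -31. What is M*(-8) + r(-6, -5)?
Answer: 66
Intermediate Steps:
r(p, C) = -2 + C*p² (r(p, C) = p²*C - 2 = C*p² - 2 = -2 + C*p²)
M*(-8) + r(-6, -5) = -31*(-8) + (-2 - 5*(-6)²) = 248 + (-2 - 5*36) = 248 + (-2 - 180) = 248 - 182 = 66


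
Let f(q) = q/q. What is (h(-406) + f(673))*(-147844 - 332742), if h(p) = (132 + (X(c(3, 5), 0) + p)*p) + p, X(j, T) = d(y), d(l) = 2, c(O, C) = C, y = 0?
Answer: -78696438086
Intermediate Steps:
f(q) = 1
X(j, T) = 2
h(p) = 132 + p + p*(2 + p) (h(p) = (132 + (2 + p)*p) + p = (132 + p*(2 + p)) + p = 132 + p + p*(2 + p))
(h(-406) + f(673))*(-147844 - 332742) = ((132 + (-406)**2 + 3*(-406)) + 1)*(-147844 - 332742) = ((132 + 164836 - 1218) + 1)*(-480586) = (163750 + 1)*(-480586) = 163751*(-480586) = -78696438086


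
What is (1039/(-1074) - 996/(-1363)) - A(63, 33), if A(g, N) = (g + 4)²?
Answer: -6571622971/1463862 ≈ -4489.2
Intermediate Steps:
A(g, N) = (4 + g)²
(1039/(-1074) - 996/(-1363)) - A(63, 33) = (1039/(-1074) - 996/(-1363)) - (4 + 63)² = (1039*(-1/1074) - 996*(-1/1363)) - 1*67² = (-1039/1074 + 996/1363) - 1*4489 = -346453/1463862 - 4489 = -6571622971/1463862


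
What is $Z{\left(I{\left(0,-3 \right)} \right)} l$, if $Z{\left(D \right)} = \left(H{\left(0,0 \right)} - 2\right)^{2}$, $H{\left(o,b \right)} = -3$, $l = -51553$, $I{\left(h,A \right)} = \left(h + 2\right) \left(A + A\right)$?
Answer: $-1288825$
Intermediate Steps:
$I{\left(h,A \right)} = 2 A \left(2 + h\right)$ ($I{\left(h,A \right)} = \left(2 + h\right) 2 A = 2 A \left(2 + h\right)$)
$Z{\left(D \right)} = 25$ ($Z{\left(D \right)} = \left(-3 - 2\right)^{2} = \left(-5\right)^{2} = 25$)
$Z{\left(I{\left(0,-3 \right)} \right)} l = 25 \left(-51553\right) = -1288825$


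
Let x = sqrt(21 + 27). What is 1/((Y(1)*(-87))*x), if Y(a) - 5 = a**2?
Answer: -sqrt(3)/6264 ≈ -0.00027651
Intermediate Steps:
Y(a) = 5 + a**2
x = 4*sqrt(3) (x = sqrt(48) = 4*sqrt(3) ≈ 6.9282)
1/((Y(1)*(-87))*x) = 1/(((5 + 1**2)*(-87))*(4*sqrt(3))) = 1/(((5 + 1)*(-87))*(4*sqrt(3))) = 1/((6*(-87))*(4*sqrt(3))) = 1/(-2088*sqrt(3)) = -sqrt(3)/6264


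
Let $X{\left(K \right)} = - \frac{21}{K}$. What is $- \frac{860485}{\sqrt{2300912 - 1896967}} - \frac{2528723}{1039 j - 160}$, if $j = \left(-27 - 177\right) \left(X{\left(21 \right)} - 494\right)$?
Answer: $- \frac{2528723}{104918060} - \frac{172097 \sqrt{403945}}{80789} \approx -1353.9$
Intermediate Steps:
$j = 100980$ ($j = \left(-27 - 177\right) \left(- \frac{21}{21} - 494\right) = - 204 \left(\left(-21\right) \frac{1}{21} - 494\right) = - 204 \left(-1 - 494\right) = \left(-204\right) \left(-495\right) = 100980$)
$- \frac{860485}{\sqrt{2300912 - 1896967}} - \frac{2528723}{1039 j - 160} = - \frac{860485}{\sqrt{2300912 - 1896967}} - \frac{2528723}{1039 \cdot 100980 - 160} = - \frac{860485}{\sqrt{403945}} - \frac{2528723}{104918220 - 160} = - 860485 \frac{\sqrt{403945}}{403945} - \frac{2528723}{104918060} = - \frac{172097 \sqrt{403945}}{80789} - \frac{2528723}{104918060} = - \frac{2528723}{104918060} - \frac{172097 \sqrt{403945}}{80789}$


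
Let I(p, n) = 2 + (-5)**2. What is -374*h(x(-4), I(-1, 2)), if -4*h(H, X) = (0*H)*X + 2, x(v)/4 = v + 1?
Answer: 187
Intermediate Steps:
x(v) = 4 + 4*v (x(v) = 4*(v + 1) = 4*(1 + v) = 4 + 4*v)
I(p, n) = 27 (I(p, n) = 2 + 25 = 27)
h(H, X) = -1/2 (h(H, X) = -((0*H)*X + 2)/4 = -(0*X + 2)/4 = -(0 + 2)/4 = -1/4*2 = -1/2)
-374*h(x(-4), I(-1, 2)) = -374*(-1/2) = 187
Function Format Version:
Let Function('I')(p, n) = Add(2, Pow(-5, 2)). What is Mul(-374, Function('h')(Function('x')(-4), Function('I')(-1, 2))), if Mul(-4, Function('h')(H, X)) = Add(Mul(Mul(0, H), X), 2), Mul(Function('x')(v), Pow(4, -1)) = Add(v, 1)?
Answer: 187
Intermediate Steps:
Function('x')(v) = Add(4, Mul(4, v)) (Function('x')(v) = Mul(4, Add(v, 1)) = Mul(4, Add(1, v)) = Add(4, Mul(4, v)))
Function('I')(p, n) = 27 (Function('I')(p, n) = Add(2, 25) = 27)
Function('h')(H, X) = Rational(-1, 2) (Function('h')(H, X) = Mul(Rational(-1, 4), Add(Mul(Mul(0, H), X), 2)) = Mul(Rational(-1, 4), Add(Mul(0, X), 2)) = Mul(Rational(-1, 4), Add(0, 2)) = Mul(Rational(-1, 4), 2) = Rational(-1, 2))
Mul(-374, Function('h')(Function('x')(-4), Function('I')(-1, 2))) = Mul(-374, Rational(-1, 2)) = 187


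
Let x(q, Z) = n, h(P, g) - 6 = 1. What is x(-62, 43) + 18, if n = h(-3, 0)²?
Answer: 67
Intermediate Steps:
h(P, g) = 7 (h(P, g) = 6 + 1 = 7)
n = 49 (n = 7² = 49)
x(q, Z) = 49
x(-62, 43) + 18 = 49 + 18 = 67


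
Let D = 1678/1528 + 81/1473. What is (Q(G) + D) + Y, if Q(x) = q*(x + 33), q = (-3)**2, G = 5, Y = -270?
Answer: 27441505/375124 ≈ 73.153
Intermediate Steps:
q = 9
D = 432577/375124 (D = 1678*(1/1528) + 81*(1/1473) = 839/764 + 27/491 = 432577/375124 ≈ 1.1532)
Q(x) = 297 + 9*x (Q(x) = 9*(x + 33) = 9*(33 + x) = 297 + 9*x)
(Q(G) + D) + Y = ((297 + 9*5) + 432577/375124) - 270 = ((297 + 45) + 432577/375124) - 270 = (342 + 432577/375124) - 270 = 128724985/375124 - 270 = 27441505/375124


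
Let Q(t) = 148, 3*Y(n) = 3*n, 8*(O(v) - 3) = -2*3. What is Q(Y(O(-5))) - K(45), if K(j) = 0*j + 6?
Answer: 142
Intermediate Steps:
O(v) = 9/4 (O(v) = 3 + (-2*3)/8 = 3 + (⅛)*(-6) = 3 - ¾ = 9/4)
Y(n) = n (Y(n) = (3*n)/3 = n)
K(j) = 6 (K(j) = 0 + 6 = 6)
Q(Y(O(-5))) - K(45) = 148 - 1*6 = 148 - 6 = 142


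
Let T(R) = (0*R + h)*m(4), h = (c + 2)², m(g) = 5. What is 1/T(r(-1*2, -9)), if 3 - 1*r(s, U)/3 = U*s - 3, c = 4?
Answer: 1/180 ≈ 0.0055556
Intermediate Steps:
r(s, U) = 18 - 3*U*s (r(s, U) = 9 - 3*(U*s - 3) = 9 - 3*(-3 + U*s) = 9 + (9 - 3*U*s) = 18 - 3*U*s)
h = 36 (h = (4 + 2)² = 6² = 36)
T(R) = 180 (T(R) = (0*R + 36)*5 = (0 + 36)*5 = 36*5 = 180)
1/T(r(-1*2, -9)) = 1/180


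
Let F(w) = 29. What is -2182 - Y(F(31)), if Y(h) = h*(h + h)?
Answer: -3864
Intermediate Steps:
Y(h) = 2*h² (Y(h) = h*(2*h) = 2*h²)
-2182 - Y(F(31)) = -2182 - 2*29² = -2182 - 2*841 = -2182 - 1*1682 = -2182 - 1682 = -3864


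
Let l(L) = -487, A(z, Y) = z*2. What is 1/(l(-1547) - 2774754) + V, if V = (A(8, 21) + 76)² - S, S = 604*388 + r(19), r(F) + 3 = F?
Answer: -626938042865/2775241 ≈ -2.2590e+5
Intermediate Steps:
A(z, Y) = 2*z
r(F) = -3 + F
S = 234368 (S = 604*388 + (-3 + 19) = 234352 + 16 = 234368)
V = -225904 (V = (2*8 + 76)² - 1*234368 = (16 + 76)² - 234368 = 92² - 234368 = 8464 - 234368 = -225904)
1/(l(-1547) - 2774754) + V = 1/(-487 - 2774754) - 225904 = 1/(-2775241) - 225904 = -1/2775241 - 225904 = -626938042865/2775241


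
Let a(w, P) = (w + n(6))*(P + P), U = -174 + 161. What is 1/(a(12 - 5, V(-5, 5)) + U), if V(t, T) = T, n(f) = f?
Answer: 1/117 ≈ 0.0085470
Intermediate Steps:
U = -13
a(w, P) = 2*P*(6 + w) (a(w, P) = (w + 6)*(P + P) = (6 + w)*(2*P) = 2*P*(6 + w))
1/(a(12 - 5, V(-5, 5)) + U) = 1/(2*5*(6 + (12 - 5)) - 13) = 1/(2*5*(6 + 7) - 13) = 1/(2*5*13 - 13) = 1/(130 - 13) = 1/117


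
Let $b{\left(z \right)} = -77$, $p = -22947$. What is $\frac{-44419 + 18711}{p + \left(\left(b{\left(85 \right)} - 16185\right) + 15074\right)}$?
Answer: $\frac{25708}{24135} \approx 1.0652$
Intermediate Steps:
$\frac{-44419 + 18711}{p + \left(\left(b{\left(85 \right)} - 16185\right) + 15074\right)} = \frac{-44419 + 18711}{-22947 + \left(\left(-77 - 16185\right) + 15074\right)} = - \frac{25708}{-22947 + \left(-16262 + 15074\right)} = - \frac{25708}{-22947 - 1188} = - \frac{25708}{-24135} = \left(-25708\right) \left(- \frac{1}{24135}\right) = \frac{25708}{24135}$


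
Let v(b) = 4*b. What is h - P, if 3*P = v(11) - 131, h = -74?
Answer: -45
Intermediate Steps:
P = -29 (P = (4*11 - 131)/3 = (44 - 131)/3 = (⅓)*(-87) = -29)
h - P = -74 - 1*(-29) = -74 + 29 = -45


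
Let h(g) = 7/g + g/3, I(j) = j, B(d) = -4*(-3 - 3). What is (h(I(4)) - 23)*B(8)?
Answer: -478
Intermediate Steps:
B(d) = 24 (B(d) = -4*(-6) = 24)
h(g) = 7/g + g/3 (h(g) = 7/g + g*(⅓) = 7/g + g/3)
(h(I(4)) - 23)*B(8) = ((7/4 + (⅓)*4) - 23)*24 = ((7*(¼) + 4/3) - 23)*24 = ((7/4 + 4/3) - 23)*24 = (37/12 - 23)*24 = -239/12*24 = -478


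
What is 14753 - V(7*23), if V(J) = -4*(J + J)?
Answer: 16041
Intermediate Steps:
V(J) = -8*J
14753 - V(7*23) = 14753 - (-8)*7*23 = 14753 - (-8)*161 = 14753 - 1*(-1288) = 14753 + 1288 = 16041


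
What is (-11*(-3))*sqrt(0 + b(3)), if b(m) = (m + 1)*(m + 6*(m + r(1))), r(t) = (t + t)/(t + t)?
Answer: 198*sqrt(3) ≈ 342.95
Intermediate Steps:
r(t) = 1 (r(t) = (2*t)/((2*t)) = (2*t)*(1/(2*t)) = 1)
b(m) = (1 + m)*(6 + 7*m) (b(m) = (m + 1)*(m + 6*(m + 1)) = (1 + m)*(m + 6*(1 + m)) = (1 + m)*(m + (6 + 6*m)) = (1 + m)*(6 + 7*m))
(-11*(-3))*sqrt(0 + b(3)) = (-11*(-3))*sqrt(0 + (6 + 7*3**2 + 13*3)) = 33*sqrt(0 + (6 + 7*9 + 39)) = 33*sqrt(0 + (6 + 63 + 39)) = 33*sqrt(0 + 108) = 33*sqrt(108) = 33*(6*sqrt(3)) = 198*sqrt(3)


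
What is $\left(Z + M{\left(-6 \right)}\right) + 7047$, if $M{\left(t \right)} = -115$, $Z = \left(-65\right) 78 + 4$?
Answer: $1866$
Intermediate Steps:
$Z = -5066$ ($Z = -5070 + 4 = -5066$)
$\left(Z + M{\left(-6 \right)}\right) + 7047 = \left(-5066 - 115\right) + 7047 = -5181 + 7047 = 1866$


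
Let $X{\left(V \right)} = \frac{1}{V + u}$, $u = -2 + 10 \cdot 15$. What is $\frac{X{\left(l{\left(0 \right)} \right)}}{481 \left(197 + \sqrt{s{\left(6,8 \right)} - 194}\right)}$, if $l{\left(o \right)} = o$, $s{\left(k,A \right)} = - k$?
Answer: $\frac{197}{2776972692} - \frac{5 i \sqrt{2}}{1388486346} \approx 7.0941 \cdot 10^{-8} - 5.0926 \cdot 10^{-9} i$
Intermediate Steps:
$u = 148$ ($u = -2 + 150 = 148$)
$X{\left(V \right)} = \frac{1}{148 + V}$ ($X{\left(V \right)} = \frac{1}{V + 148} = \frac{1}{148 + V}$)
$\frac{X{\left(l{\left(0 \right)} \right)}}{481 \left(197 + \sqrt{s{\left(6,8 \right)} - 194}\right)} = \frac{1}{\left(148 + 0\right) 481 \left(197 + \sqrt{\left(-1\right) 6 - 194}\right)} = \frac{1}{148 \cdot 481 \left(197 + \sqrt{-6 - 194}\right)} = \frac{1}{148 \cdot 481 \left(197 + \sqrt{-200}\right)} = \frac{1}{148 \cdot 481 \left(197 + 10 i \sqrt{2}\right)} = \frac{1}{148 \left(94757 + 4810 i \sqrt{2}\right)}$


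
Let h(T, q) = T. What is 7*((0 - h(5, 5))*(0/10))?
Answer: 0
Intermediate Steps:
7*((0 - h(5, 5))*(0/10)) = 7*((0 - 1*5)*(0/10)) = 7*((0 - 5)*(0*(⅒))) = 7*(-5*0) = 7*0 = 0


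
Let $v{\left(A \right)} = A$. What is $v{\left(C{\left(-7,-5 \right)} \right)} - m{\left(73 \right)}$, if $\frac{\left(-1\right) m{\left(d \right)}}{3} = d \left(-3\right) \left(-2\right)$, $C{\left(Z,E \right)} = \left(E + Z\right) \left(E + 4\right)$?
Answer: $1326$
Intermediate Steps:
$C{\left(Z,E \right)} = \left(4 + E\right) \left(E + Z\right)$ ($C{\left(Z,E \right)} = \left(E + Z\right) \left(4 + E\right) = \left(4 + E\right) \left(E + Z\right)$)
$m{\left(d \right)} = - 18 d$ ($m{\left(d \right)} = - 3 d \left(-3\right) \left(-2\right) = - 3 - 3 d \left(-2\right) = - 3 \cdot 6 d = - 18 d$)
$v{\left(C{\left(-7,-5 \right)} \right)} - m{\left(73 \right)} = \left(\left(-5\right)^{2} + 4 \left(-5\right) + 4 \left(-7\right) - -35\right) - \left(-18\right) 73 = \left(25 - 20 - 28 + 35\right) - -1314 = 12 + 1314 = 1326$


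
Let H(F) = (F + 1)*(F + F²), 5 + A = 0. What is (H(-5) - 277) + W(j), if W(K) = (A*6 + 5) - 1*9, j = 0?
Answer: -391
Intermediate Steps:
A = -5 (A = -5 + 0 = -5)
H(F) = (1 + F)*(F + F²)
W(K) = -34 (W(K) = (-5*6 + 5) - 1*9 = (-30 + 5) - 9 = -25 - 9 = -34)
(H(-5) - 277) + W(j) = (-5*(1 + (-5)² + 2*(-5)) - 277) - 34 = (-5*(1 + 25 - 10) - 277) - 34 = (-5*16 - 277) - 34 = (-80 - 277) - 34 = -357 - 34 = -391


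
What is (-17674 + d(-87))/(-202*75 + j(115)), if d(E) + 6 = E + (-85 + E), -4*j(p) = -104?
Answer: 17939/15124 ≈ 1.1861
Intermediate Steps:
j(p) = 26 (j(p) = -¼*(-104) = 26)
d(E) = -91 + 2*E (d(E) = -6 + (E + (-85 + E)) = -6 + (-85 + 2*E) = -91 + 2*E)
(-17674 + d(-87))/(-202*75 + j(115)) = (-17674 + (-91 + 2*(-87)))/(-202*75 + 26) = (-17674 + (-91 - 174))/(-15150 + 26) = (-17674 - 265)/(-15124) = -17939*(-1/15124) = 17939/15124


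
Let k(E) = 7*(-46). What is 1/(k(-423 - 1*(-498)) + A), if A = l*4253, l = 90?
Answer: 1/382448 ≈ 2.6147e-6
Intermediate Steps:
k(E) = -322
A = 382770 (A = 90*4253 = 382770)
1/(k(-423 - 1*(-498)) + A) = 1/(-322 + 382770) = 1/382448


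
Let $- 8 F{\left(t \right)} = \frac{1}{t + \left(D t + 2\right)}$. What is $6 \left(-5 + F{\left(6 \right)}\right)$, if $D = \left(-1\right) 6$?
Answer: $- \frac{3357}{112} \approx -29.973$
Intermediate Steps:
$D = -6$
$F{\left(t \right)} = - \frac{1}{8 \left(2 - 5 t\right)}$ ($F{\left(t \right)} = - \frac{1}{8 \left(t - \left(-2 + 6 t\right)\right)} = - \frac{1}{8 \left(2 - 5 t\right)}$)
$6 \left(-5 + F{\left(6 \right)}\right) = 6 \left(-5 + \frac{1}{8 \left(-2 + 5 \cdot 6\right)}\right) = 6 \left(-5 + \frac{1}{8 \left(-2 + 30\right)}\right) = 6 \left(-5 + \frac{1}{8 \cdot 28}\right) = 6 \left(-5 + \frac{1}{8} \cdot \frac{1}{28}\right) = 6 \left(-5 + \frac{1}{224}\right) = 6 \left(- \frac{1119}{224}\right) = - \frac{3357}{112}$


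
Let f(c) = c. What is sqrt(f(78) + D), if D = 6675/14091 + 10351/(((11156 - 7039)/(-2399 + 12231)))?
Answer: sqrt(9273051408761508599)/19337549 ≈ 157.47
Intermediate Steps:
D = 478027697629/19337549 (D = 6675*(1/14091) + 10351/((4117/9832)) = 2225/4697 + 10351/((4117*(1/9832))) = 2225/4697 + 10351/(4117/9832) = 2225/4697 + 10351*(9832/4117) = 2225/4697 + 101771032/4117 = 478027697629/19337549 ≈ 24720.)
sqrt(f(78) + D) = sqrt(78 + 478027697629/19337549) = sqrt(479536026451/19337549) = sqrt(9273051408761508599)/19337549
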